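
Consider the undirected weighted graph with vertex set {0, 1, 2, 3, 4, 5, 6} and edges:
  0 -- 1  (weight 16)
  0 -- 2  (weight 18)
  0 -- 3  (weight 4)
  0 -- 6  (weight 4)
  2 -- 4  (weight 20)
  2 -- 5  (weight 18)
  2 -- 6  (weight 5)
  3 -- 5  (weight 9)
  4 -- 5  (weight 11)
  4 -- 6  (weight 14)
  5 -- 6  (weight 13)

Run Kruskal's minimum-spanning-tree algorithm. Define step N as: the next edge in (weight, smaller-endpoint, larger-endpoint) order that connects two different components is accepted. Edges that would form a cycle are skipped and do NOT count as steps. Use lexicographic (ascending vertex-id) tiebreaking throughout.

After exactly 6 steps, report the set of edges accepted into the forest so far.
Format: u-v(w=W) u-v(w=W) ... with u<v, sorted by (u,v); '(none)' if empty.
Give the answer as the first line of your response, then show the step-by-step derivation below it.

0-1(w=16) 0-3(w=4) 0-6(w=4) 2-6(w=5) 3-5(w=9) 4-5(w=11)

step 1: add edge 0-3 (w=4); MST = {0-3(w=4)}
step 2: add edge 0-6 (w=4); MST = {0-3(w=4) 0-6(w=4)}
step 3: add edge 2-6 (w=5); MST = {0-3(w=4) 0-6(w=4) 2-6(w=5)}
step 4: add edge 3-5 (w=9); MST = {0-3(w=4) 0-6(w=4) 2-6(w=5) 3-5(w=9)}
step 5: add edge 4-5 (w=11); MST = {0-3(w=4) 0-6(w=4) 2-6(w=5) 3-5(w=9) 4-5(w=11)}
step 6: add edge 0-1 (w=16); MST = {0-1(w=16) 0-3(w=4) 0-6(w=4) 2-6(w=5) 3-5(w=9) 4-5(w=11)}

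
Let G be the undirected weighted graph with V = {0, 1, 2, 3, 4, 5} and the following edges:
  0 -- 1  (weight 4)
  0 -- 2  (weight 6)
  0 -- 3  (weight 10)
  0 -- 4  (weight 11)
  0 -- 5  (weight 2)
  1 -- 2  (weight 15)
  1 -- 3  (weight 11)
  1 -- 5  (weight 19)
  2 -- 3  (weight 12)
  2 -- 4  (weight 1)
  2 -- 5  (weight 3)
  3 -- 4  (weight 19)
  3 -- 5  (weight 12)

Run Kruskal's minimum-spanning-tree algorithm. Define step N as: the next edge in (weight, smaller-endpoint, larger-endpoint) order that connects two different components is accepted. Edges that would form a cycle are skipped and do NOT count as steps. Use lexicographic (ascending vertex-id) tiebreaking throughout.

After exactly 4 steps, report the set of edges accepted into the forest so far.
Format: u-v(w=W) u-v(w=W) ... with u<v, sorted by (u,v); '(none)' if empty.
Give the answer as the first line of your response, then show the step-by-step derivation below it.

0-1(w=4) 0-5(w=2) 2-4(w=1) 2-5(w=3)

step 1: add edge 2-4 (w=1); MST = {2-4(w=1)}
step 2: add edge 0-5 (w=2); MST = {0-5(w=2) 2-4(w=1)}
step 3: add edge 2-5 (w=3); MST = {0-5(w=2) 2-4(w=1) 2-5(w=3)}
step 4: add edge 0-1 (w=4); MST = {0-1(w=4) 0-5(w=2) 2-4(w=1) 2-5(w=3)}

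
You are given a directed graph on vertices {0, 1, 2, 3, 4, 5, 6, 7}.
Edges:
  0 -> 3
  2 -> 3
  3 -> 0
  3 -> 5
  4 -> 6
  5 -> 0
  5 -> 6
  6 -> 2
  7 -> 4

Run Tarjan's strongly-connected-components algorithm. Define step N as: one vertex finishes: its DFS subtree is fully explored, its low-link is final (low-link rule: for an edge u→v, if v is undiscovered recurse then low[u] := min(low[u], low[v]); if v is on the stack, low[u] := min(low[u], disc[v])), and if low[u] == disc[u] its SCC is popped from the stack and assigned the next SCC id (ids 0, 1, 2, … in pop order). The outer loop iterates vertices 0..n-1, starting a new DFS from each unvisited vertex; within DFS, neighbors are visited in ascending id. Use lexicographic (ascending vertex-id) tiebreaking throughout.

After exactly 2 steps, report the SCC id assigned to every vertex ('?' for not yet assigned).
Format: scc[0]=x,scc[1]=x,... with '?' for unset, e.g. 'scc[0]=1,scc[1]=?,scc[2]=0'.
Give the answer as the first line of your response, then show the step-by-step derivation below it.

scc[0]=?,scc[1]=?,scc[2]=?,scc[3]=?,scc[4]=?,scc[5]=?,scc[6]=?,scc[7]=?

step 1: low=(low[0]=0,low[1]=?,low[2]=1,low[3]=0,low[4]=?,low[5]=0,low[6]=3,low[7]=?); scc=(scc[0]=?,scc[1]=?,scc[2]=?,scc[3]=?,scc[4]=?,scc[5]=?,scc[6]=?,scc[7]=?)
step 2: low=(low[0]=0,low[1]=?,low[2]=1,low[3]=0,low[4]=?,low[5]=0,low[6]=1,low[7]=?); scc=(scc[0]=?,scc[1]=?,scc[2]=?,scc[3]=?,scc[4]=?,scc[5]=?,scc[6]=?,scc[7]=?)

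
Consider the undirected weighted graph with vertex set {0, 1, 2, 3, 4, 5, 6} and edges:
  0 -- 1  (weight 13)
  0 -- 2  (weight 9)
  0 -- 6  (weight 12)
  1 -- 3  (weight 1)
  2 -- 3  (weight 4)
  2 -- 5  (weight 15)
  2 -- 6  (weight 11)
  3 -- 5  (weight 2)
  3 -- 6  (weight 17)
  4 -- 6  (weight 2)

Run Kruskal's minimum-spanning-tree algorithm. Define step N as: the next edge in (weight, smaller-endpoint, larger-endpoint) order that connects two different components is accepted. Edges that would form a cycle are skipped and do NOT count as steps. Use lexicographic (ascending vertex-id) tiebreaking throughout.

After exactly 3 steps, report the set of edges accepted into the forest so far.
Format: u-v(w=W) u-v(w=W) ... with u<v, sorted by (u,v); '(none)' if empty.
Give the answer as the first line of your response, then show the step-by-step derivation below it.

1-3(w=1) 3-5(w=2) 4-6(w=2)

step 1: add edge 1-3 (w=1); MST = {1-3(w=1)}
step 2: add edge 3-5 (w=2); MST = {1-3(w=1) 3-5(w=2)}
step 3: add edge 4-6 (w=2); MST = {1-3(w=1) 3-5(w=2) 4-6(w=2)}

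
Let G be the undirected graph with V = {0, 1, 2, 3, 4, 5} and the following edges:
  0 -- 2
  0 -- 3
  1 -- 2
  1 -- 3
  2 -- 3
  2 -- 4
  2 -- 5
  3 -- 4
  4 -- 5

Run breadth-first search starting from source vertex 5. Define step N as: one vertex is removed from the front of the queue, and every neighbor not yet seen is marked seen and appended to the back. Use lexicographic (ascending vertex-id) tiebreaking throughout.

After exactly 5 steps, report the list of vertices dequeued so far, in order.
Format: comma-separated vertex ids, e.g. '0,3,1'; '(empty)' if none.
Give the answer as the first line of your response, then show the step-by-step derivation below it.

5,2,4,0,1

step 1: dequeue 5; queue=[2,4]; order=5
step 2: dequeue 2; queue=[4,0,1,3]; order=5,2
step 3: dequeue 4; queue=[0,1,3]; order=5,2,4
step 4: dequeue 0; queue=[1,3]; order=5,2,4,0
step 5: dequeue 1; queue=[3]; order=5,2,4,0,1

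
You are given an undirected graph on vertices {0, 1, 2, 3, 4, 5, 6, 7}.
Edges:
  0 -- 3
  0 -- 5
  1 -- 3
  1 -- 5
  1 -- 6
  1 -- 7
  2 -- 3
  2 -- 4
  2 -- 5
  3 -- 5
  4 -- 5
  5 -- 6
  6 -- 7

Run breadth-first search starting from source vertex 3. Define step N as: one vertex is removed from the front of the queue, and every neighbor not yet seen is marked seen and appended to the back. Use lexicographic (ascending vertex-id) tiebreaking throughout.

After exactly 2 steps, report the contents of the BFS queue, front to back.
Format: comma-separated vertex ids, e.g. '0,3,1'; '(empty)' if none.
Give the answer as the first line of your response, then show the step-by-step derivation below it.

1,2,5

step 1: dequeue 3; queue=[0,1,2,5]; order=3
step 2: dequeue 0; queue=[1,2,5]; order=3,0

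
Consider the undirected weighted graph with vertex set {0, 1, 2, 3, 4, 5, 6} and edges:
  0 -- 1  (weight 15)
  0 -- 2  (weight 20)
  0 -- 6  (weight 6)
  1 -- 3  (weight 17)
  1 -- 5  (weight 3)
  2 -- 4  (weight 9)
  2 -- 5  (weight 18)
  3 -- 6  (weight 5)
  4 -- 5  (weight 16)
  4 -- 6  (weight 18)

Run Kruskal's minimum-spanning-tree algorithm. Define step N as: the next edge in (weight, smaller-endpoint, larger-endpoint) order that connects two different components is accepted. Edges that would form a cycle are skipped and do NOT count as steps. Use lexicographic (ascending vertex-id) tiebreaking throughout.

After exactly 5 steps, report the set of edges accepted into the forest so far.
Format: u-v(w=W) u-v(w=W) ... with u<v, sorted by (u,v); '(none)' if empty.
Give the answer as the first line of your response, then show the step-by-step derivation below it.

0-1(w=15) 0-6(w=6) 1-5(w=3) 2-4(w=9) 3-6(w=5)

step 1: add edge 1-5 (w=3); MST = {1-5(w=3)}
step 2: add edge 3-6 (w=5); MST = {1-5(w=3) 3-6(w=5)}
step 3: add edge 0-6 (w=6); MST = {0-6(w=6) 1-5(w=3) 3-6(w=5)}
step 4: add edge 2-4 (w=9); MST = {0-6(w=6) 1-5(w=3) 2-4(w=9) 3-6(w=5)}
step 5: add edge 0-1 (w=15); MST = {0-1(w=15) 0-6(w=6) 1-5(w=3) 2-4(w=9) 3-6(w=5)}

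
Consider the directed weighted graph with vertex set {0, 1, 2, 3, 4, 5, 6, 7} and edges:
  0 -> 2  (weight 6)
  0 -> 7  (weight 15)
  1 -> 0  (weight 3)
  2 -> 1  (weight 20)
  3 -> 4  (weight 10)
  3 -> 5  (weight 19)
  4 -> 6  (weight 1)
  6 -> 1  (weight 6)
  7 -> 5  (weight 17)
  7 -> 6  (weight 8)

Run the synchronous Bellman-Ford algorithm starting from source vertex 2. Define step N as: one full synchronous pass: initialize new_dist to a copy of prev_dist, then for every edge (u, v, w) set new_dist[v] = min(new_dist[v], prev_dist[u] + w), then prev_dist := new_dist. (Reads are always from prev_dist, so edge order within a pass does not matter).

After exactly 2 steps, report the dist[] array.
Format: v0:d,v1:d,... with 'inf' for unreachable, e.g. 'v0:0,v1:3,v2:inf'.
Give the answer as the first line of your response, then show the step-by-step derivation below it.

v0:23,v1:20,v2:0,v3:inf,v4:inf,v5:inf,v6:inf,v7:inf

step 1: dist = v0:inf,v1:20,v2:0,v3:inf,v4:inf,v5:inf,v6:inf,v7:inf
step 2: dist = v0:23,v1:20,v2:0,v3:inf,v4:inf,v5:inf,v6:inf,v7:inf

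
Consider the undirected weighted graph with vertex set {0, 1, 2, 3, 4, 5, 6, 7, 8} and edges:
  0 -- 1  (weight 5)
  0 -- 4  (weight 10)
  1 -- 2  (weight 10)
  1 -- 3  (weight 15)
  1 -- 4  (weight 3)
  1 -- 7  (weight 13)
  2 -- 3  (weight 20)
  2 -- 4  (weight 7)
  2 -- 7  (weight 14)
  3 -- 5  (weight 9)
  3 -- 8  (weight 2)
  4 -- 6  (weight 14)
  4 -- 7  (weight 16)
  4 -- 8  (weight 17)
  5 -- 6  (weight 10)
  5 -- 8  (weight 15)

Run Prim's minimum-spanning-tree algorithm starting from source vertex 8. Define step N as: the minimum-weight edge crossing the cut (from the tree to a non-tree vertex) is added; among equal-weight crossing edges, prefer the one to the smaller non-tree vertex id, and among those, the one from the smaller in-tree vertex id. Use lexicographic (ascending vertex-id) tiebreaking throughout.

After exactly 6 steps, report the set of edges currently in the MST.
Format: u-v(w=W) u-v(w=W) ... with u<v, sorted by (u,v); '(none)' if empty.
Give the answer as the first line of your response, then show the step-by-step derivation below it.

0-1(w=5) 1-4(w=3) 3-5(w=9) 3-8(w=2) 4-6(w=14) 5-6(w=10)

step 1: add edge 3-8 (w=2); MST = {3-8(w=2)}
step 2: add edge 3-5 (w=9); MST = {3-5(w=9) 3-8(w=2)}
step 3: add edge 5-6 (w=10); MST = {3-5(w=9) 3-8(w=2) 5-6(w=10)}
step 4: add edge 4-6 (w=14); MST = {3-5(w=9) 3-8(w=2) 4-6(w=14) 5-6(w=10)}
step 5: add edge 1-4 (w=3); MST = {1-4(w=3) 3-5(w=9) 3-8(w=2) 4-6(w=14) 5-6(w=10)}
step 6: add edge 0-1 (w=5); MST = {0-1(w=5) 1-4(w=3) 3-5(w=9) 3-8(w=2) 4-6(w=14) 5-6(w=10)}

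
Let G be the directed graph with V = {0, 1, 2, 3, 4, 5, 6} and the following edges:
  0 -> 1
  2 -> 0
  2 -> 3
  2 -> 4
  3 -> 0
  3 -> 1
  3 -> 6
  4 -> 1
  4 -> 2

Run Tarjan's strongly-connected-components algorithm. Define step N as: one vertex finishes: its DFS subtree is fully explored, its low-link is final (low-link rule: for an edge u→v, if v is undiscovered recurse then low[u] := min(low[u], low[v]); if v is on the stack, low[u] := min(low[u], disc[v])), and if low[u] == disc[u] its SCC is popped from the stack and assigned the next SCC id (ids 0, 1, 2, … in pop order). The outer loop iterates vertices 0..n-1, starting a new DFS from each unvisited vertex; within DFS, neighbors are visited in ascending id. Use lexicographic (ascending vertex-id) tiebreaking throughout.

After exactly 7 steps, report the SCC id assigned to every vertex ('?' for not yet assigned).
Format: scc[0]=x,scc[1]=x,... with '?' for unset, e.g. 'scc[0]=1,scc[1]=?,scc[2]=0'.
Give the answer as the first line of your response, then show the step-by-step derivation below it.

scc[0]=1,scc[1]=0,scc[2]=4,scc[3]=3,scc[4]=4,scc[5]=5,scc[6]=2

step 1: low=(low[0]=0,low[1]=1,low[2]=?,low[3]=?,low[4]=?,low[5]=?,low[6]=?); scc=(scc[0]=?,scc[1]=0,scc[2]=?,scc[3]=?,scc[4]=?,scc[5]=?,scc[6]=?)
step 2: low=(low[0]=0,low[1]=1,low[2]=?,low[3]=?,low[4]=?,low[5]=?,low[6]=?); scc=(scc[0]=1,scc[1]=0,scc[2]=?,scc[3]=?,scc[4]=?,scc[5]=?,scc[6]=?)
step 3: low=(low[0]=0,low[1]=1,low[2]=2,low[3]=3,low[4]=?,low[5]=?,low[6]=4); scc=(scc[0]=1,scc[1]=0,scc[2]=?,scc[3]=?,scc[4]=?,scc[5]=?,scc[6]=2)
step 4: low=(low[0]=0,low[1]=1,low[2]=2,low[3]=3,low[4]=?,low[5]=?,low[6]=4); scc=(scc[0]=1,scc[1]=0,scc[2]=?,scc[3]=3,scc[4]=?,scc[5]=?,scc[6]=2)
step 5: low=(low[0]=0,low[1]=1,low[2]=2,low[3]=3,low[4]=2,low[5]=?,low[6]=4); scc=(scc[0]=1,scc[1]=0,scc[2]=?,scc[3]=3,scc[4]=?,scc[5]=?,scc[6]=2)
step 6: low=(low[0]=0,low[1]=1,low[2]=2,low[3]=3,low[4]=2,low[5]=?,low[6]=4); scc=(scc[0]=1,scc[1]=0,scc[2]=4,scc[3]=3,scc[4]=4,scc[5]=?,scc[6]=2)
step 7: low=(low[0]=0,low[1]=1,low[2]=2,low[3]=3,low[4]=2,low[5]=6,low[6]=4); scc=(scc[0]=1,scc[1]=0,scc[2]=4,scc[3]=3,scc[4]=4,scc[5]=5,scc[6]=2)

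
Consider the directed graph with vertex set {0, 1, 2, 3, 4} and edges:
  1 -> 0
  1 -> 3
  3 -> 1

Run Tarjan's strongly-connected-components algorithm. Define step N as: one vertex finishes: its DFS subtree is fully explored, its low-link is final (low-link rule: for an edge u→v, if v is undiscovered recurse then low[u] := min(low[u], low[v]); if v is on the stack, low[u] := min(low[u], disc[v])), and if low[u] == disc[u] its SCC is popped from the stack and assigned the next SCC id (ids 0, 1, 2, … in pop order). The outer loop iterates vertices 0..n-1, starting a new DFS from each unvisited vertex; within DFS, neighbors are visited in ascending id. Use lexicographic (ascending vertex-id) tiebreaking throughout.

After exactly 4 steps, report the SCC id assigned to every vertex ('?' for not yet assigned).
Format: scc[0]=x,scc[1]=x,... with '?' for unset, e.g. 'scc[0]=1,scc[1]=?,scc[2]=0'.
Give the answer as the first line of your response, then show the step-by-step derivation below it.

scc[0]=0,scc[1]=1,scc[2]=2,scc[3]=1,scc[4]=?

step 1: low=(low[0]=0,low[1]=?,low[2]=?,low[3]=?,low[4]=?); scc=(scc[0]=0,scc[1]=?,scc[2]=?,scc[3]=?,scc[4]=?)
step 2: low=(low[0]=0,low[1]=1,low[2]=?,low[3]=1,low[4]=?); scc=(scc[0]=0,scc[1]=?,scc[2]=?,scc[3]=?,scc[4]=?)
step 3: low=(low[0]=0,low[1]=1,low[2]=?,low[3]=1,low[4]=?); scc=(scc[0]=0,scc[1]=1,scc[2]=?,scc[3]=1,scc[4]=?)
step 4: low=(low[0]=0,low[1]=1,low[2]=3,low[3]=1,low[4]=?); scc=(scc[0]=0,scc[1]=1,scc[2]=2,scc[3]=1,scc[4]=?)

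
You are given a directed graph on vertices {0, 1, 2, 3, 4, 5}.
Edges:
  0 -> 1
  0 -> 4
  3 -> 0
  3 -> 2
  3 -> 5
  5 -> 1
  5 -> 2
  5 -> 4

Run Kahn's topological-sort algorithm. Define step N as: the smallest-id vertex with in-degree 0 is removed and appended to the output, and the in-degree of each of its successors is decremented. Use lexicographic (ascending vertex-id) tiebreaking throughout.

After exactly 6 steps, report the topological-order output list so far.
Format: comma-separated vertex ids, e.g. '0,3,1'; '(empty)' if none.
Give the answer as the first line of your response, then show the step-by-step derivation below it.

3,0,5,1,2,4

step 1: output 3; order=[3]; indeg=(0,2,1,0,2,0)
step 2: output 0; order=[3,0]; indeg=(0,1,1,0,1,0)
step 3: output 5; order=[3,0,5]; indeg=(0,0,0,0,0,0)
step 4: output 1; order=[3,0,5,1]; indeg=(0,0,0,0,0,0)
step 5: output 2; order=[3,0,5,1,2]; indeg=(0,0,0,0,0,0)
step 6: output 4; order=[3,0,5,1,2,4]; indeg=(0,0,0,0,0,0)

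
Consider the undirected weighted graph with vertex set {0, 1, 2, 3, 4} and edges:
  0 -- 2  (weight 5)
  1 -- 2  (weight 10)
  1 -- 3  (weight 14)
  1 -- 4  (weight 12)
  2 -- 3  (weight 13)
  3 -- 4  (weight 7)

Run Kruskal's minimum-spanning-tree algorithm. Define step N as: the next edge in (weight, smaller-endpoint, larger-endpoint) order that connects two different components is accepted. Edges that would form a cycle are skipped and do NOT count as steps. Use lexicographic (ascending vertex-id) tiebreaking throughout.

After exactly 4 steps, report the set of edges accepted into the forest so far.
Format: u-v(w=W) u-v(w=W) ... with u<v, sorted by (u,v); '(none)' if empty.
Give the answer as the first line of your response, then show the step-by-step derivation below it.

0-2(w=5) 1-2(w=10) 1-4(w=12) 3-4(w=7)

step 1: add edge 0-2 (w=5); MST = {0-2(w=5)}
step 2: add edge 3-4 (w=7); MST = {0-2(w=5) 3-4(w=7)}
step 3: add edge 1-2 (w=10); MST = {0-2(w=5) 1-2(w=10) 3-4(w=7)}
step 4: add edge 1-4 (w=12); MST = {0-2(w=5) 1-2(w=10) 1-4(w=12) 3-4(w=7)}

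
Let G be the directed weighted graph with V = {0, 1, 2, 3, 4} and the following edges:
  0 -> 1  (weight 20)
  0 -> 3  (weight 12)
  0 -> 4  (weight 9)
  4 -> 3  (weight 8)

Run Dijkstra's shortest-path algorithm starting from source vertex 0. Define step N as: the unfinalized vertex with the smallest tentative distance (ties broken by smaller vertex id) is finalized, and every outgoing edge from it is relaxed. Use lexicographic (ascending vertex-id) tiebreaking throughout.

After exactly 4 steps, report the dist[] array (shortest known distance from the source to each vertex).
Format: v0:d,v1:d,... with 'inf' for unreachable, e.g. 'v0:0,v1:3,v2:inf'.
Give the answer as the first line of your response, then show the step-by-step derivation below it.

v0:0,v1:20,v2:inf,v3:12,v4:9

step 1: dist = v0:0,v1:20,v2:inf,v3:12,v4:9
step 2: dist = v0:0,v1:20,v2:inf,v3:12,v4:9
step 3: dist = v0:0,v1:20,v2:inf,v3:12,v4:9
step 4: dist = v0:0,v1:20,v2:inf,v3:12,v4:9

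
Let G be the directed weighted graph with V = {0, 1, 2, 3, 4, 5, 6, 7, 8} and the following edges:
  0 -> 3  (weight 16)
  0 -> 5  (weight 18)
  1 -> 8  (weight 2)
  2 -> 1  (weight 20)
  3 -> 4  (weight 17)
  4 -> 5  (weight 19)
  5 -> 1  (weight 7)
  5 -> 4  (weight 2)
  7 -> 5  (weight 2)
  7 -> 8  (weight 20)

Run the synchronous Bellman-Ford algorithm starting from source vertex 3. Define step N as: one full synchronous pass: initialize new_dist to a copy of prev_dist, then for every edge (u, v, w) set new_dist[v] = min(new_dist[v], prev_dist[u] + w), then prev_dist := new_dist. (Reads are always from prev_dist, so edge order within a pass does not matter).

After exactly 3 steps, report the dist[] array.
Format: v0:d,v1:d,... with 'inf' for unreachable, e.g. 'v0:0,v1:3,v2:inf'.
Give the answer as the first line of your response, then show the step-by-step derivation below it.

v0:inf,v1:43,v2:inf,v3:0,v4:17,v5:36,v6:inf,v7:inf,v8:inf

step 1: dist = v0:inf,v1:inf,v2:inf,v3:0,v4:17,v5:inf,v6:inf,v7:inf,v8:inf
step 2: dist = v0:inf,v1:inf,v2:inf,v3:0,v4:17,v5:36,v6:inf,v7:inf,v8:inf
step 3: dist = v0:inf,v1:43,v2:inf,v3:0,v4:17,v5:36,v6:inf,v7:inf,v8:inf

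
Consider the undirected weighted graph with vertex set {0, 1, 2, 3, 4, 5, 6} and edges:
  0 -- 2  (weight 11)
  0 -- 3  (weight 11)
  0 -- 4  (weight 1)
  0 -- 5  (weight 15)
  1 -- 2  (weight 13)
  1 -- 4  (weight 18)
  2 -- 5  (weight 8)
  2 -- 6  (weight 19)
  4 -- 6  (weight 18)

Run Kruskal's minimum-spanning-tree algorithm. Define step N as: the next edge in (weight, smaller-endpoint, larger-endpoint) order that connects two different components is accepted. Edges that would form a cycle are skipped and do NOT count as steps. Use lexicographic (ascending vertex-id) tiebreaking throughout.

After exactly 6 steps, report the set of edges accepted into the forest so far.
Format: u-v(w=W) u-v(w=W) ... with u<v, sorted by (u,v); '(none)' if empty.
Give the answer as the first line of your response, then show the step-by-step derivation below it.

0-2(w=11) 0-3(w=11) 0-4(w=1) 1-2(w=13) 2-5(w=8) 4-6(w=18)

step 1: add edge 0-4 (w=1); MST = {0-4(w=1)}
step 2: add edge 2-5 (w=8); MST = {0-4(w=1) 2-5(w=8)}
step 3: add edge 0-2 (w=11); MST = {0-2(w=11) 0-4(w=1) 2-5(w=8)}
step 4: add edge 0-3 (w=11); MST = {0-2(w=11) 0-3(w=11) 0-4(w=1) 2-5(w=8)}
step 5: add edge 1-2 (w=13); MST = {0-2(w=11) 0-3(w=11) 0-4(w=1) 1-2(w=13) 2-5(w=8)}
step 6: add edge 4-6 (w=18); MST = {0-2(w=11) 0-3(w=11) 0-4(w=1) 1-2(w=13) 2-5(w=8) 4-6(w=18)}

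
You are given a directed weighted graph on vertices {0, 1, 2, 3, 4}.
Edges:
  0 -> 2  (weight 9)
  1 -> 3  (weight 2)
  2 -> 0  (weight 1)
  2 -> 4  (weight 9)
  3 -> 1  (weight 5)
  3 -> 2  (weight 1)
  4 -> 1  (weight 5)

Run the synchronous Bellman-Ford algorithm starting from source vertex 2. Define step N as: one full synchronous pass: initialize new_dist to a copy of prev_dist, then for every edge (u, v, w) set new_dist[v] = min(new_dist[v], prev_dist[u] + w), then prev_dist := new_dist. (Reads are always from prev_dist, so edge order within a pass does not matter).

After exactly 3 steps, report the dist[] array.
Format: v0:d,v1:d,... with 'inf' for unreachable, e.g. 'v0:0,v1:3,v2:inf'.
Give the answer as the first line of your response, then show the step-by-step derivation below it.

v0:1,v1:14,v2:0,v3:16,v4:9

step 1: dist = v0:1,v1:inf,v2:0,v3:inf,v4:9
step 2: dist = v0:1,v1:14,v2:0,v3:inf,v4:9
step 3: dist = v0:1,v1:14,v2:0,v3:16,v4:9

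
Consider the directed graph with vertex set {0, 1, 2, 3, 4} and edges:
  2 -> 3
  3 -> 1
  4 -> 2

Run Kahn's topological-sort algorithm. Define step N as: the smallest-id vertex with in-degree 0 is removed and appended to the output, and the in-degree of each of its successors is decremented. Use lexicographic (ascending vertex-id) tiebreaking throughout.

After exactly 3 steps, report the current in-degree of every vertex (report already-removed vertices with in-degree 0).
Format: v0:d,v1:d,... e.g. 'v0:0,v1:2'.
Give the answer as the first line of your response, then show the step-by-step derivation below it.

v0:0,v1:1,v2:0,v3:0,v4:0

step 1: output 0; order=[0]; indeg=(0,1,1,1,0)
step 2: output 4; order=[0,4]; indeg=(0,1,0,1,0)
step 3: output 2; order=[0,4,2]; indeg=(0,1,0,0,0)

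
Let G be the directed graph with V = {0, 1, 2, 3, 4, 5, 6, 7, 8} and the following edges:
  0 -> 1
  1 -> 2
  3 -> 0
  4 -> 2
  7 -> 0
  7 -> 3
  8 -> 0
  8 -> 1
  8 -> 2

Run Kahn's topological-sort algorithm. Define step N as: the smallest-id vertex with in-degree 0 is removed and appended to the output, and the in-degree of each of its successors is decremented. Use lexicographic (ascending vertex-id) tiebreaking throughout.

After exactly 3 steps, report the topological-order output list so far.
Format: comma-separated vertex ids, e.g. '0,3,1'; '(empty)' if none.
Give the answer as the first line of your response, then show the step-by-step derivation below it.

4,5,6

step 1: output 4; order=[4]; indeg=(3,2,2,1,0,0,0,0,0)
step 2: output 5; order=[4,5]; indeg=(3,2,2,1,0,0,0,0,0)
step 3: output 6; order=[4,5,6]; indeg=(3,2,2,1,0,0,0,0,0)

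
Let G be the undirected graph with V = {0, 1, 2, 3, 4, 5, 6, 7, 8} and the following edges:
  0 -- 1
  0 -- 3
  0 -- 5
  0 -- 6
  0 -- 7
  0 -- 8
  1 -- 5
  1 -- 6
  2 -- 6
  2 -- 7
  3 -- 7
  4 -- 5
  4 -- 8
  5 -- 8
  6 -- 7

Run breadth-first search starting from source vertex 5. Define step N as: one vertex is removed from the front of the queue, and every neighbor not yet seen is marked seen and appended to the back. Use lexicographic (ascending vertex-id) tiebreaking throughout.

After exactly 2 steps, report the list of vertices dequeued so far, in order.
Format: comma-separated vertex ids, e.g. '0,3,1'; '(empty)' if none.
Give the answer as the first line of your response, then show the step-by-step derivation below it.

5,0

step 1: dequeue 5; queue=[0,1,4,8]; order=5
step 2: dequeue 0; queue=[1,4,8,3,6,7]; order=5,0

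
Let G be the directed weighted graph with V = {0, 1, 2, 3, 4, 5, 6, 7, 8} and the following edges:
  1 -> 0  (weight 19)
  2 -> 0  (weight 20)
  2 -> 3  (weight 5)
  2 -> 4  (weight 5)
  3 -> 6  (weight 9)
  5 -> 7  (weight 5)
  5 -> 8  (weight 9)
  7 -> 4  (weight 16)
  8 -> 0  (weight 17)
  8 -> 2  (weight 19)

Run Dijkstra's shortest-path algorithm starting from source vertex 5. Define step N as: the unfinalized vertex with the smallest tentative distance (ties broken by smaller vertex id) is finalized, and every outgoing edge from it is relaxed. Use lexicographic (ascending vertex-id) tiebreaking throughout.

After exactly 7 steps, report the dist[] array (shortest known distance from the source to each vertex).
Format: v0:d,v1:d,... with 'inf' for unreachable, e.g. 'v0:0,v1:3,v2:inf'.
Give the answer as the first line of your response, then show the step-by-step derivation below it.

v0:26,v1:inf,v2:28,v3:33,v4:21,v5:0,v6:42,v7:5,v8:9

step 1: dist = v0:inf,v1:inf,v2:inf,v3:inf,v4:inf,v5:0,v6:inf,v7:5,v8:9
step 2: dist = v0:inf,v1:inf,v2:inf,v3:inf,v4:21,v5:0,v6:inf,v7:5,v8:9
step 3: dist = v0:26,v1:inf,v2:28,v3:inf,v4:21,v5:0,v6:inf,v7:5,v8:9
step 4: dist = v0:26,v1:inf,v2:28,v3:inf,v4:21,v5:0,v6:inf,v7:5,v8:9
step 5: dist = v0:26,v1:inf,v2:28,v3:inf,v4:21,v5:0,v6:inf,v7:5,v8:9
step 6: dist = v0:26,v1:inf,v2:28,v3:33,v4:21,v5:0,v6:inf,v7:5,v8:9
step 7: dist = v0:26,v1:inf,v2:28,v3:33,v4:21,v5:0,v6:42,v7:5,v8:9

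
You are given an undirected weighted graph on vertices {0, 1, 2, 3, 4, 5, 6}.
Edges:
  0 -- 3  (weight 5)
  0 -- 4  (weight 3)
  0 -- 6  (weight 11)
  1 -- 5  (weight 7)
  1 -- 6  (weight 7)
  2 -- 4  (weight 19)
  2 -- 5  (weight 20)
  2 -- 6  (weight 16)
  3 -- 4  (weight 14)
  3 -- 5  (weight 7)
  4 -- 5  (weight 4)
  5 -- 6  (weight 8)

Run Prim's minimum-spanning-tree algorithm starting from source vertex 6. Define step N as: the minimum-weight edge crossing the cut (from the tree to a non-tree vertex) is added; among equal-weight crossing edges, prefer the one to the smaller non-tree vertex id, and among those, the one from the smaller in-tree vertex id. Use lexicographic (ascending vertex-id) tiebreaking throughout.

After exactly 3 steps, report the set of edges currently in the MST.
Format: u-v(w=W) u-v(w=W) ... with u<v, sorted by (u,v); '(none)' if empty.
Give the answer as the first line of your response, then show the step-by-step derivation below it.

1-5(w=7) 1-6(w=7) 4-5(w=4)

step 1: add edge 1-6 (w=7); MST = {1-6(w=7)}
step 2: add edge 1-5 (w=7); MST = {1-5(w=7) 1-6(w=7)}
step 3: add edge 4-5 (w=4); MST = {1-5(w=7) 1-6(w=7) 4-5(w=4)}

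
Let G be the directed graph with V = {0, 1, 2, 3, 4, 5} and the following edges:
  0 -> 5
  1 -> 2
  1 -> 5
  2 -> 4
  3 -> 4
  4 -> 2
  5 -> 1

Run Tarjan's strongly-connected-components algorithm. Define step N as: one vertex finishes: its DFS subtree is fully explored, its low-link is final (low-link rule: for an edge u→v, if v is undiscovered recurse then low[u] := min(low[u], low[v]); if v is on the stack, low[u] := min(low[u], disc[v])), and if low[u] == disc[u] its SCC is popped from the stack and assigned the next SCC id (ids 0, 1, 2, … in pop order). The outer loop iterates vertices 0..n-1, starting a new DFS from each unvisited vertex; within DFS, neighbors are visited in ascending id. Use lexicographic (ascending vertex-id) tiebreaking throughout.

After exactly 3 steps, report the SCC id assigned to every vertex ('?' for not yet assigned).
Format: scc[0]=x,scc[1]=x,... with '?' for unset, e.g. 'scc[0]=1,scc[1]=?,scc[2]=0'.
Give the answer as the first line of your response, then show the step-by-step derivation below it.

scc[0]=?,scc[1]=?,scc[2]=0,scc[3]=?,scc[4]=0,scc[5]=?

step 1: low=(low[0]=0,low[1]=2,low[2]=3,low[3]=?,low[4]=3,low[5]=1); scc=(scc[0]=?,scc[1]=?,scc[2]=?,scc[3]=?,scc[4]=?,scc[5]=?)
step 2: low=(low[0]=0,low[1]=2,low[2]=3,low[3]=?,low[4]=3,low[5]=1); scc=(scc[0]=?,scc[1]=?,scc[2]=0,scc[3]=?,scc[4]=0,scc[5]=?)
step 3: low=(low[0]=0,low[1]=1,low[2]=3,low[3]=?,low[4]=3,low[5]=1); scc=(scc[0]=?,scc[1]=?,scc[2]=0,scc[3]=?,scc[4]=0,scc[5]=?)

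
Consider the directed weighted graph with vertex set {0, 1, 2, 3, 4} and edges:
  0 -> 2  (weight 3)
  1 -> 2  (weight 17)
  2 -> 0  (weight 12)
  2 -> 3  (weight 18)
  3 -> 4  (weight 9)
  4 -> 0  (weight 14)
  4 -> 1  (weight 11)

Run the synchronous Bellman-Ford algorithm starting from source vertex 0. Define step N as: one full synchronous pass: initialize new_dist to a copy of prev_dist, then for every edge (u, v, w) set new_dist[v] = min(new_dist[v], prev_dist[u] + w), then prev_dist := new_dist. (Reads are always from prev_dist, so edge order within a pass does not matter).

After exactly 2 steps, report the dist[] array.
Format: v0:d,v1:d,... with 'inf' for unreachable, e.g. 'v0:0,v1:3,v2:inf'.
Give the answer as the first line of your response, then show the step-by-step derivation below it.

v0:0,v1:inf,v2:3,v3:21,v4:inf

step 1: dist = v0:0,v1:inf,v2:3,v3:inf,v4:inf
step 2: dist = v0:0,v1:inf,v2:3,v3:21,v4:inf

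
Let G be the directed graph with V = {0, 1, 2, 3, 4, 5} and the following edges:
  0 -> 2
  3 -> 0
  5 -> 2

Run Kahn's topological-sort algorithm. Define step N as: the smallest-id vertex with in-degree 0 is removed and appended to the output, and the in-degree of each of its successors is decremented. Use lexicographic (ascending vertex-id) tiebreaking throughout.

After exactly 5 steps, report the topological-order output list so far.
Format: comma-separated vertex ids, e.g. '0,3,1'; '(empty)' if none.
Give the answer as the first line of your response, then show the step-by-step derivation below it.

1,3,0,4,5

step 1: output 1; order=[1]; indeg=(1,0,2,0,0,0)
step 2: output 3; order=[1,3]; indeg=(0,0,2,0,0,0)
step 3: output 0; order=[1,3,0]; indeg=(0,0,1,0,0,0)
step 4: output 4; order=[1,3,0,4]; indeg=(0,0,1,0,0,0)
step 5: output 5; order=[1,3,0,4,5]; indeg=(0,0,0,0,0,0)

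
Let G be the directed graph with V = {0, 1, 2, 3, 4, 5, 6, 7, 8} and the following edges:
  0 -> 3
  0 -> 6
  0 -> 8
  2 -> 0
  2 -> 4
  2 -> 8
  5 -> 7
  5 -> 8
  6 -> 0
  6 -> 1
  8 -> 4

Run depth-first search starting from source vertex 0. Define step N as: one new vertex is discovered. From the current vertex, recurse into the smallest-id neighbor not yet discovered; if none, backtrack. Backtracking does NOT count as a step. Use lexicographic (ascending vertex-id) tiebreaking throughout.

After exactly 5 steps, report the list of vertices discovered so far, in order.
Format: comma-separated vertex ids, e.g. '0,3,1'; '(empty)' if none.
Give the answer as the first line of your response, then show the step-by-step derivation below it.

0,3,6,1,8

step 1: discover 0; path=0; order=0
step 2: discover 3; path=0>3; order=0,3
step 3: discover 6; path=0>6; order=0,3,6
step 4: discover 1; path=0>6>1; order=0,3,6,1
step 5: discover 8; path=0>8; order=0,3,6,1,8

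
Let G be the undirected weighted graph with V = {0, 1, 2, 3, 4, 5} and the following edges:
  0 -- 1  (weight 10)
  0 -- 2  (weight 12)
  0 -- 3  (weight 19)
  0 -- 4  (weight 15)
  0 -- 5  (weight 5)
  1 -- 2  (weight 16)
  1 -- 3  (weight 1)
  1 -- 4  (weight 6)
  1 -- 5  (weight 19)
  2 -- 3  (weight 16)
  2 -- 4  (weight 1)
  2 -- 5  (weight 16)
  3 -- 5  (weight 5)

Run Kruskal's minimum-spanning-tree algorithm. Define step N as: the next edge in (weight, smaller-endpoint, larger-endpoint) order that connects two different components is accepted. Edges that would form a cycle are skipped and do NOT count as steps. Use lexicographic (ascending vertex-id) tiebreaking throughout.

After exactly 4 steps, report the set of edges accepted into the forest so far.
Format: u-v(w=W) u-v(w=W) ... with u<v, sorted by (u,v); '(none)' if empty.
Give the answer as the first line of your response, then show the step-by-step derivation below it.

0-5(w=5) 1-3(w=1) 2-4(w=1) 3-5(w=5)

step 1: add edge 1-3 (w=1); MST = {1-3(w=1)}
step 2: add edge 2-4 (w=1); MST = {1-3(w=1) 2-4(w=1)}
step 3: add edge 0-5 (w=5); MST = {0-5(w=5) 1-3(w=1) 2-4(w=1)}
step 4: add edge 3-5 (w=5); MST = {0-5(w=5) 1-3(w=1) 2-4(w=1) 3-5(w=5)}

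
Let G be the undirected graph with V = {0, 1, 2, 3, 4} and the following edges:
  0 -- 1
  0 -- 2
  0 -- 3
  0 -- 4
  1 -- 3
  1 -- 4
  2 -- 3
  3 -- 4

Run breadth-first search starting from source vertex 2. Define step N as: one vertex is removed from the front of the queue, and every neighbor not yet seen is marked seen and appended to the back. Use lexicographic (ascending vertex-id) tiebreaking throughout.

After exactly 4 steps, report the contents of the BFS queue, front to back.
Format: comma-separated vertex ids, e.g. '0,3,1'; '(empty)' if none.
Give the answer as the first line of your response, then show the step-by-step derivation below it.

4

step 1: dequeue 2; queue=[0,3]; order=2
step 2: dequeue 0; queue=[3,1,4]; order=2,0
step 3: dequeue 3; queue=[1,4]; order=2,0,3
step 4: dequeue 1; queue=[4]; order=2,0,3,1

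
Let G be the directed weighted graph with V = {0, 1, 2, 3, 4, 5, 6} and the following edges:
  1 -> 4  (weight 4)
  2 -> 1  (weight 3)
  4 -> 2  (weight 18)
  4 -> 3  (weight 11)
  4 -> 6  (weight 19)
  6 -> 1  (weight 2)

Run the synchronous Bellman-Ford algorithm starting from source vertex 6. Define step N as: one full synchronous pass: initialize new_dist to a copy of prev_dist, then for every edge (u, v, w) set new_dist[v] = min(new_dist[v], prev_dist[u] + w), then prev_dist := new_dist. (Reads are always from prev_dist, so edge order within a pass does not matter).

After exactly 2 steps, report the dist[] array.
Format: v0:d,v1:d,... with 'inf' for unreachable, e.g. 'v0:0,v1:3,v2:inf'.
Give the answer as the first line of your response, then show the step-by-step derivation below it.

v0:inf,v1:2,v2:inf,v3:inf,v4:6,v5:inf,v6:0

step 1: dist = v0:inf,v1:2,v2:inf,v3:inf,v4:inf,v5:inf,v6:0
step 2: dist = v0:inf,v1:2,v2:inf,v3:inf,v4:6,v5:inf,v6:0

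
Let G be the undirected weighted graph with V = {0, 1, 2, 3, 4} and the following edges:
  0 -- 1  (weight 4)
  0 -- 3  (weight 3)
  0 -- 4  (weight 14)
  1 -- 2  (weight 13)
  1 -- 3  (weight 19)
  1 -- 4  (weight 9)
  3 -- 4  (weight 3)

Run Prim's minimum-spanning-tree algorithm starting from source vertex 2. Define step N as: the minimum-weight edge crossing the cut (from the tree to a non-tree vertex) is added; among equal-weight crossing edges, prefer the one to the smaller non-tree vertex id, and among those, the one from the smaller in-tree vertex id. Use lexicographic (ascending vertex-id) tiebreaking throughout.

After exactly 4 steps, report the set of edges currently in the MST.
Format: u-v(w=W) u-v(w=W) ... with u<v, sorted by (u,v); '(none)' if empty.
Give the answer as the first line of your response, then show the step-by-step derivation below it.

0-1(w=4) 0-3(w=3) 1-2(w=13) 3-4(w=3)

step 1: add edge 1-2 (w=13); MST = {1-2(w=13)}
step 2: add edge 0-1 (w=4); MST = {0-1(w=4) 1-2(w=13)}
step 3: add edge 0-3 (w=3); MST = {0-1(w=4) 0-3(w=3) 1-2(w=13)}
step 4: add edge 3-4 (w=3); MST = {0-1(w=4) 0-3(w=3) 1-2(w=13) 3-4(w=3)}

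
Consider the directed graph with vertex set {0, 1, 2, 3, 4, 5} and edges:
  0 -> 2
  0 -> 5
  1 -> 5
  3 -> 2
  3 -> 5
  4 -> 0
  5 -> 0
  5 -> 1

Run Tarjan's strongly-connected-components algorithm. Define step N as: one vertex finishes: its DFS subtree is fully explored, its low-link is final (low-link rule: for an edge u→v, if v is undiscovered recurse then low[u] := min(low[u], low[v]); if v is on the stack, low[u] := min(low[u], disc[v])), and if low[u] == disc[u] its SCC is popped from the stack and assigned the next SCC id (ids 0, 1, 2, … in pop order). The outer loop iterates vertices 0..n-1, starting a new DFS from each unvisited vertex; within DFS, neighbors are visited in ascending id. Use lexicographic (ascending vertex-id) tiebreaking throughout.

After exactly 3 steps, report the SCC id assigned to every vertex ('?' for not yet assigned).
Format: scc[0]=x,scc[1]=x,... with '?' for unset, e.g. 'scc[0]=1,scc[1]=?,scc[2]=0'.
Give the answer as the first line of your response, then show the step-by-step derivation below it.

scc[0]=?,scc[1]=?,scc[2]=0,scc[3]=?,scc[4]=?,scc[5]=?

step 1: low=(low[0]=0,low[1]=?,low[2]=1,low[3]=?,low[4]=?,low[5]=?); scc=(scc[0]=?,scc[1]=?,scc[2]=0,scc[3]=?,scc[4]=?,scc[5]=?)
step 2: low=(low[0]=0,low[1]=2,low[2]=1,low[3]=?,low[4]=?,low[5]=0); scc=(scc[0]=?,scc[1]=?,scc[2]=0,scc[3]=?,scc[4]=?,scc[5]=?)
step 3: low=(low[0]=0,low[1]=2,low[2]=1,low[3]=?,low[4]=?,low[5]=0); scc=(scc[0]=?,scc[1]=?,scc[2]=0,scc[3]=?,scc[4]=?,scc[5]=?)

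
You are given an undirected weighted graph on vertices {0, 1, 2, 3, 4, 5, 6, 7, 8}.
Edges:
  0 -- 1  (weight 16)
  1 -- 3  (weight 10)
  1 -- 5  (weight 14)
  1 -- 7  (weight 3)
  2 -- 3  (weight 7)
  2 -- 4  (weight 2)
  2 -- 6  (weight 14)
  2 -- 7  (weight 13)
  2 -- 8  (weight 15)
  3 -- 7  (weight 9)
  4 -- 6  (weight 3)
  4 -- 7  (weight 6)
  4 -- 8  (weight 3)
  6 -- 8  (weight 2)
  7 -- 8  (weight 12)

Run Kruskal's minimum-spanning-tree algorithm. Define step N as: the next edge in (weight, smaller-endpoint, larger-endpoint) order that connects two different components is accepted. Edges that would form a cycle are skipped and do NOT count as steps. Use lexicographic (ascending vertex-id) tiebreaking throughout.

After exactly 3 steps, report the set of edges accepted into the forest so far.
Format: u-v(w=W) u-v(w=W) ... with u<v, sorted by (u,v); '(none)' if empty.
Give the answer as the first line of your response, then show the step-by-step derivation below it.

1-7(w=3) 2-4(w=2) 6-8(w=2)

step 1: add edge 2-4 (w=2); MST = {2-4(w=2)}
step 2: add edge 6-8 (w=2); MST = {2-4(w=2) 6-8(w=2)}
step 3: add edge 1-7 (w=3); MST = {1-7(w=3) 2-4(w=2) 6-8(w=2)}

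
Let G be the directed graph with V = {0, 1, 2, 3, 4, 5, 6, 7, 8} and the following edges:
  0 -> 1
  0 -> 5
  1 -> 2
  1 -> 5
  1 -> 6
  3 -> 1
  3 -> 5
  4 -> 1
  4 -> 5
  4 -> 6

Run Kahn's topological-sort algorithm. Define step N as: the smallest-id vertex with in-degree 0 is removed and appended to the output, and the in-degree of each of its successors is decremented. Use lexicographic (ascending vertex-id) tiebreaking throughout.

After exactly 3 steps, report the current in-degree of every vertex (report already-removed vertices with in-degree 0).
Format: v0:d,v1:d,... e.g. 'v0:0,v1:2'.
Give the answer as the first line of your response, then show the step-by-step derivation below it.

v0:0,v1:0,v2:1,v3:0,v4:0,v5:1,v6:1,v7:0,v8:0

step 1: output 0; order=[0]; indeg=(0,2,1,0,0,3,2,0,0)
step 2: output 3; order=[0,3]; indeg=(0,1,1,0,0,2,2,0,0)
step 3: output 4; order=[0,3,4]; indeg=(0,0,1,0,0,1,1,0,0)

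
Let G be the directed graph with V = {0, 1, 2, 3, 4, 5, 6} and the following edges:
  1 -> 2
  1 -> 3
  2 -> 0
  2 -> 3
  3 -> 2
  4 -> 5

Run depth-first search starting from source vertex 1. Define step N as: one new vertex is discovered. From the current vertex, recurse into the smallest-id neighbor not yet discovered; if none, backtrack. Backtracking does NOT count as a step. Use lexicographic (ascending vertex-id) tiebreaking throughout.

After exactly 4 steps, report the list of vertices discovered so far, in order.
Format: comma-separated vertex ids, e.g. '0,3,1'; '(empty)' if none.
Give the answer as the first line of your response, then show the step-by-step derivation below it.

1,2,0,3

step 1: discover 1; path=1; order=1
step 2: discover 2; path=1>2; order=1,2
step 3: discover 0; path=1>2>0; order=1,2,0
step 4: discover 3; path=1>2>3; order=1,2,0,3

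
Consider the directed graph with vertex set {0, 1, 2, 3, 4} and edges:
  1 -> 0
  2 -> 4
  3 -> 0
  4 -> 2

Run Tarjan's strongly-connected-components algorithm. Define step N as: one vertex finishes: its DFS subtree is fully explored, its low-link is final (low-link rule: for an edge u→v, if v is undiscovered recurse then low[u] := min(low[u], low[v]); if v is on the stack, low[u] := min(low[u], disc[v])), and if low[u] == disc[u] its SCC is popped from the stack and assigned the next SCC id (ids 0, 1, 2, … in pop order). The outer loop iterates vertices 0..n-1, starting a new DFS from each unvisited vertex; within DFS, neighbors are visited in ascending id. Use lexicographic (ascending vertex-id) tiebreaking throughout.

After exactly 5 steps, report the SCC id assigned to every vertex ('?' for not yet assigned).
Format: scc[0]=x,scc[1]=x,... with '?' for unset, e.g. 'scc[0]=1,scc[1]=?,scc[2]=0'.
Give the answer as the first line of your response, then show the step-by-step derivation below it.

scc[0]=0,scc[1]=1,scc[2]=2,scc[3]=3,scc[4]=2

step 1: low=(low[0]=0,low[1]=?,low[2]=?,low[3]=?,low[4]=?); scc=(scc[0]=0,scc[1]=?,scc[2]=?,scc[3]=?,scc[4]=?)
step 2: low=(low[0]=0,low[1]=1,low[2]=?,low[3]=?,low[4]=?); scc=(scc[0]=0,scc[1]=1,scc[2]=?,scc[3]=?,scc[4]=?)
step 3: low=(low[0]=0,low[1]=1,low[2]=2,low[3]=?,low[4]=2); scc=(scc[0]=0,scc[1]=1,scc[2]=?,scc[3]=?,scc[4]=?)
step 4: low=(low[0]=0,low[1]=1,low[2]=2,low[3]=?,low[4]=2); scc=(scc[0]=0,scc[1]=1,scc[2]=2,scc[3]=?,scc[4]=2)
step 5: low=(low[0]=0,low[1]=1,low[2]=2,low[3]=4,low[4]=2); scc=(scc[0]=0,scc[1]=1,scc[2]=2,scc[3]=3,scc[4]=2)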